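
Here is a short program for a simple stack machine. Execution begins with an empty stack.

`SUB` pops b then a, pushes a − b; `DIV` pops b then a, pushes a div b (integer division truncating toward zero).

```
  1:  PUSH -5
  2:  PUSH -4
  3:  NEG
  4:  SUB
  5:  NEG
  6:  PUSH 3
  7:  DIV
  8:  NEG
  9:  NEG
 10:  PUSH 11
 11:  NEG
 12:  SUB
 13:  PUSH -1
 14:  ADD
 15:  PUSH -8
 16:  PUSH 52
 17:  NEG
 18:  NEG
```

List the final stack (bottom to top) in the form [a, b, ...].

PUSH -5 -> -5
PUSH -4 -> -5 -4
NEG     -> -5 4
SUB     -> -9
NEG     -> 9
PUSH 3  -> 9 3
DIV     -> 3
NEG     -> -3
NEG     -> 3
PUSH 11 -> 3 11
NEG     -> 3 -11
SUB     -> 14
PUSH -1 -> 14 -1
ADD     -> 13
PUSH -8 -> 13 -8
PUSH 52 -> 13 -8 52
NEG     -> 13 -8 -52
NEG     -> 13 -8 52

[13, -8, 52]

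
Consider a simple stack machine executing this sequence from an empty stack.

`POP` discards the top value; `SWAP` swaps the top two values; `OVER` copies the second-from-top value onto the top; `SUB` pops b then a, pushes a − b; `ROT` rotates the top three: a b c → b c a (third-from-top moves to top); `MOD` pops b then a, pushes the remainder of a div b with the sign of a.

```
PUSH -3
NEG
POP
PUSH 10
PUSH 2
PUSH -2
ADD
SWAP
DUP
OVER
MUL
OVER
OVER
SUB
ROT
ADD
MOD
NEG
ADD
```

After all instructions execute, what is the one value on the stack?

-20

PUSH -3  -3
NEG      3
POP      (empty)
PUSH 10  10
PUSH 2   10 2
PUSH -2  10 2 -2
ADD      10 0
SWAP     0 10
DUP      0 10 10
OVER     0 10 10 10
MUL      0 10 100
OVER     0 10 100 10
OVER     0 10 100 10 100
SUB      0 10 100 -90
ROT      0 100 -90 10
ADD      0 100 -80
MOD      0 20
NEG      0 -20
ADD      -20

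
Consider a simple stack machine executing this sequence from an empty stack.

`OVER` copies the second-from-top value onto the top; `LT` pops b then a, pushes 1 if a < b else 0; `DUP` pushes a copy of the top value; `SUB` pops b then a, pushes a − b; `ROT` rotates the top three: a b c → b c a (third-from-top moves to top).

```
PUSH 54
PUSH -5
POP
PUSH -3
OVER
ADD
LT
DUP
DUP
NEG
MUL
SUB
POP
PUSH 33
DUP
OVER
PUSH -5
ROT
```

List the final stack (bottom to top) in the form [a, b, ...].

PUSH 54 → 54
PUSH -5 → 54 -5
POP     → 54
PUSH -3 → 54 -3
OVER    → 54 -3 54
ADD     → 54 51
LT      → 0
DUP     → 0 0
DUP     → 0 0 0
NEG     → 0 0 0
MUL     → 0 0
SUB     → 0
POP     → (empty)
PUSH 33 → 33
DUP     → 33 33
OVER    → 33 33 33
PUSH -5 → 33 33 33 -5
ROT     → 33 33 -5 33

[33, 33, -5, 33]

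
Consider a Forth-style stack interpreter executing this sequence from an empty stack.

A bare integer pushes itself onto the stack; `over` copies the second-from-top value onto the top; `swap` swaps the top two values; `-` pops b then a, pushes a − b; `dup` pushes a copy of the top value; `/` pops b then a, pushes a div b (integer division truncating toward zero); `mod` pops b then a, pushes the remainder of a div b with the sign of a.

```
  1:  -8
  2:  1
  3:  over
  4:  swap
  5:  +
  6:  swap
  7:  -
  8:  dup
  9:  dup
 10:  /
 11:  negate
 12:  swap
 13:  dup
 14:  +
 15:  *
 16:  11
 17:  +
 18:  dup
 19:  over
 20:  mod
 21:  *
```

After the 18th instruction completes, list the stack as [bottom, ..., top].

[9, 9]

-8     : -8
1      : -8 1
over   : -8 1 -8
swap   : -8 -8 1
+      : -8 -7
swap   : -7 -8
-      : 1
dup    : 1 1
dup    : 1 1 1
/      : 1 1
negate : 1 -1
swap   : -1 1
dup    : -1 1 1
+      : -1 2
*      : -2
11     : -2 11
+      : 9
dup    : 9 9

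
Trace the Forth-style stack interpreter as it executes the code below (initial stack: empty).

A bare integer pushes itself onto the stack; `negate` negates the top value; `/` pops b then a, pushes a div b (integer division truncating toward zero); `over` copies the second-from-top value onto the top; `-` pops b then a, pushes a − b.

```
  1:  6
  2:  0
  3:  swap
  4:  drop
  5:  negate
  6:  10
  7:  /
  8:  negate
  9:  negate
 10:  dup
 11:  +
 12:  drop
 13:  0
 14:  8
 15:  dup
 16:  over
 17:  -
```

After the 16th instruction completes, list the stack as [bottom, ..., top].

[0, 8, 8, 8]

6       [6]
0       [6, 0]
swap    [0, 6]
drop    [0]
negate  [0]
10      [0, 10]
/       [0]
negate  [0]
negate  [0]
dup     [0, 0]
+       [0]
drop    []
0       [0]
8       [0, 8]
dup     [0, 8, 8]
over    [0, 8, 8, 8]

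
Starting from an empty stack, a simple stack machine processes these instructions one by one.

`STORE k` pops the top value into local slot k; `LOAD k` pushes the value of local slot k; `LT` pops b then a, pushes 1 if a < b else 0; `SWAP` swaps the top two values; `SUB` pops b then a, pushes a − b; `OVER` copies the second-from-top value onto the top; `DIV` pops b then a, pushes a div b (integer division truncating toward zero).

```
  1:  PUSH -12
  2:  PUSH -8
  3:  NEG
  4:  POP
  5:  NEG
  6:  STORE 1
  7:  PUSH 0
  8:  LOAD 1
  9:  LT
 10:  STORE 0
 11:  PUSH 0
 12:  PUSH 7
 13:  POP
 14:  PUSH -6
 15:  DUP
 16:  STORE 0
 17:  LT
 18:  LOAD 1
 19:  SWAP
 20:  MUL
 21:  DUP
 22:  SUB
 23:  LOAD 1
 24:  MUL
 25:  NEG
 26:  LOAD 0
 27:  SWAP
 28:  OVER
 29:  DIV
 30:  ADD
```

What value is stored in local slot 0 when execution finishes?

PUSH -12 → [-12]
PUSH -8  → [-12, -8]
NEG      → [-12, 8]
POP      → [-12]
NEG      → [12]
STORE 1  → []
PUSH 0   → [0]
LOAD 1   → [0, 12]
LT       → [1]
STORE 0  → []
PUSH 0   → [0]
PUSH 7   → [0, 7]
POP      → [0]
PUSH -6  → [0, -6]
DUP      → [0, -6, -6]
STORE 0  → [0, -6]
LT       → [0]
LOAD 1   → [0, 12]
SWAP     → [12, 0]
MUL      → [0]
DUP      → [0, 0]
SUB      → [0]
LOAD 1   → [0, 12]
MUL      → [0]
NEG      → [0]
LOAD 0   → [0, -6]
SWAP     → [-6, 0]
OVER     → [-6, 0, -6]
DIV      → [-6, 0]
ADD      → [-6]

-6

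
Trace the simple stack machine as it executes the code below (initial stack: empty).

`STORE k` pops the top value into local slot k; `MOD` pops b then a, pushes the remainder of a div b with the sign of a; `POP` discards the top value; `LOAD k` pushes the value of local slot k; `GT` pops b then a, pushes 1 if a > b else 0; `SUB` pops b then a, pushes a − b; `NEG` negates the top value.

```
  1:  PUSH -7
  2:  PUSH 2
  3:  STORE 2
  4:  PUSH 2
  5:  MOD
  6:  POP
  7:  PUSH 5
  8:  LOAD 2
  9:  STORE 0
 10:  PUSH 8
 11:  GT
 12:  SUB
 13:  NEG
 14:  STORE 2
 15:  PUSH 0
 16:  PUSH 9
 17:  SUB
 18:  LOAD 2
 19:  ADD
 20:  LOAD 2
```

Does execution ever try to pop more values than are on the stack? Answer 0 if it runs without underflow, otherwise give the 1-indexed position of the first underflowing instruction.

PUSH -7 -> [-7]
PUSH 2  -> [-7, 2]
STORE 2 -> [-7]
PUSH 2  -> [-7, 2]
MOD     -> [-1]
POP     -> []
PUSH 5  -> [5]
LOAD 2  -> [5, 2]
STORE 0 -> [5]
PUSH 8  -> [5, 8]
GT      -> [0]
SUB  — needs 2 operands, stack has 1 → underflow

12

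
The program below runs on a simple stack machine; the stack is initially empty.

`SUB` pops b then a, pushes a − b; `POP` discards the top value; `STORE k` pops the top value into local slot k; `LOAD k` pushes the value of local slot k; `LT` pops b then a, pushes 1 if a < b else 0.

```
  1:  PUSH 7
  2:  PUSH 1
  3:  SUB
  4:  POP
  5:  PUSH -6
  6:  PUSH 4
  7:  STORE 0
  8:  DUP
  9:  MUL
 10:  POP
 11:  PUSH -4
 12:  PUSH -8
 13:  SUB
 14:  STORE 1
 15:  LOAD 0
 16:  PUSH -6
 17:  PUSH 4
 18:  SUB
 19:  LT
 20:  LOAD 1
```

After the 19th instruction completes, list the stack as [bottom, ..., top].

PUSH 7  → 7
PUSH 1  → 7 1
SUB     → 6
POP     → (empty)
PUSH -6 → -6
PUSH 4  → -6 4
STORE 0 → -6
DUP     → -6 -6
MUL     → 36
POP     → (empty)
PUSH -4 → -4
PUSH -8 → -4 -8
SUB     → 4
STORE 1 → (empty)
LOAD 0  → 4
PUSH -6 → 4 -6
PUSH 4  → 4 -6 4
SUB     → 4 -10
LT      → 0

[0]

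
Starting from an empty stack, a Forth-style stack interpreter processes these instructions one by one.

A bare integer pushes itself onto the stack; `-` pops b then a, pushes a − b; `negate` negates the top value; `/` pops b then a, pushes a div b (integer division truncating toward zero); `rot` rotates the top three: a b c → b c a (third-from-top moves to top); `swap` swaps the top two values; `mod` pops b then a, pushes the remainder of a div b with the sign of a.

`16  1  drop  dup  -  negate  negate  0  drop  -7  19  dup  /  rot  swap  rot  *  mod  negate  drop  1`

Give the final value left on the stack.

1

16     → 16
1      → 16 1
drop   → 16
dup    → 16 16
-      → 0
negate → 0
negate → 0
0      → 0 0
drop   → 0
-7     → 0 -7
19     → 0 -7 19
dup    → 0 -7 19 19
/      → 0 -7 1
rot    → -7 1 0
swap   → -7 0 1
rot    → 0 1 -7
*      → 0 -7
mod    → 0
negate → 0
drop   → (empty)
1      → 1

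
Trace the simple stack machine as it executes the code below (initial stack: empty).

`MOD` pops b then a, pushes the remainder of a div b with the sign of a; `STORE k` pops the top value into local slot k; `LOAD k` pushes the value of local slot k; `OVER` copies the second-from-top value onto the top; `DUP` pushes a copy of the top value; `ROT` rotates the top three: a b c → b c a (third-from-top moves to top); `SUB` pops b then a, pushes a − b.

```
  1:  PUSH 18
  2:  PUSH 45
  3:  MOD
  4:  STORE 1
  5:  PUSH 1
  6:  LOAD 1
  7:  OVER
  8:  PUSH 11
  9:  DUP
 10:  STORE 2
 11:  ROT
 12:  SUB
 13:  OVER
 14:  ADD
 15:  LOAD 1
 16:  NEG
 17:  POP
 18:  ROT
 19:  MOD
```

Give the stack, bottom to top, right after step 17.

PUSH 18 → 18
PUSH 45 → 18 45
MOD     → 18
STORE 1 → (empty)
PUSH 1  → 1
LOAD 1  → 1 18
OVER    → 1 18 1
PUSH 11 → 1 18 1 11
DUP     → 1 18 1 11 11
STORE 2 → 1 18 1 11
ROT     → 1 1 11 18
SUB     → 1 1 -7
OVER    → 1 1 -7 1
ADD     → 1 1 -6
LOAD 1  → 1 1 -6 18
NEG     → 1 1 -6 -18
POP     → 1 1 -6

[1, 1, -6]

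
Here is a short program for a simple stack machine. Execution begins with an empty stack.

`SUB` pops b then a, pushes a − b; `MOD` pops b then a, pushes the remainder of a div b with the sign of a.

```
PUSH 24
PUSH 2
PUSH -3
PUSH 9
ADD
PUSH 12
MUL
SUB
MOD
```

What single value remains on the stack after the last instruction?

24

PUSH 24 → 24
PUSH 2  → 24 2
PUSH -3 → 24 2 -3
PUSH 9  → 24 2 -3 9
ADD     → 24 2 6
PUSH 12 → 24 2 6 12
MUL     → 24 2 72
SUB     → 24 -70
MOD     → 24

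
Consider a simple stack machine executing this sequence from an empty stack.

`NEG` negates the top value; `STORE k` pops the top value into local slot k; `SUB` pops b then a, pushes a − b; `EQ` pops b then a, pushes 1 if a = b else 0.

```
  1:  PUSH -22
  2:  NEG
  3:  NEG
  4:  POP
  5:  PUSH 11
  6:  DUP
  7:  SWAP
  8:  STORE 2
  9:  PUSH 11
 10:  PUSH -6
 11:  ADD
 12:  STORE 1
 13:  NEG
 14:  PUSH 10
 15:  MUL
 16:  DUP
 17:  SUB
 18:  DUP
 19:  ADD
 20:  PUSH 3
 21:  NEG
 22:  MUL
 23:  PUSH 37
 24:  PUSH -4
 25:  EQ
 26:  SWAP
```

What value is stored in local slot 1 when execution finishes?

5

PUSH -22 : -22
NEG      : 22
NEG      : -22
POP      : (empty)
PUSH 11  : 11
DUP      : 11 11
SWAP     : 11 11
STORE 2  : 11
PUSH 11  : 11 11
PUSH -6  : 11 11 -6
ADD      : 11 5
STORE 1  : 11
NEG      : -11
PUSH 10  : -11 10
MUL      : -110
DUP      : -110 -110
SUB      : 0
DUP      : 0 0
ADD      : 0
PUSH 3   : 0 3
NEG      : 0 -3
MUL      : 0
PUSH 37  : 0 37
PUSH -4  : 0 37 -4
EQ       : 0 0
SWAP     : 0 0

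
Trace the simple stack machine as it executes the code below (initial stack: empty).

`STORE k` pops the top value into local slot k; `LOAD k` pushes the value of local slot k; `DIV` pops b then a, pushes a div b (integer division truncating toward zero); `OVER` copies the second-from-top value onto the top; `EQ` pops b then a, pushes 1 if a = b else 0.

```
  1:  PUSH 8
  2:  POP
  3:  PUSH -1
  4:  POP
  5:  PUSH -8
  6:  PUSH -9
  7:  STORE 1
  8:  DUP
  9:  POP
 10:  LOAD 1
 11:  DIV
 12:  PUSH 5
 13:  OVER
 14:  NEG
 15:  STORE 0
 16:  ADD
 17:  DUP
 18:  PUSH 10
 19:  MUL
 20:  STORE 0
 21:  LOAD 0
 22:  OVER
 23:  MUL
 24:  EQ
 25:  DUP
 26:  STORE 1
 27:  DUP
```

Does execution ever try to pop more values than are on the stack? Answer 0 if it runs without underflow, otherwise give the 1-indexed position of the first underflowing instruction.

0

PUSH 8  -> 8
POP     -> (empty)
PUSH -1 -> -1
POP     -> (empty)
PUSH -8 -> -8
PUSH -9 -> -8 -9
STORE 1 -> -8
DUP     -> -8 -8
POP     -> -8
LOAD 1  -> -8 -9
DIV     -> 0
PUSH 5  -> 0 5
OVER    -> 0 5 0
NEG     -> 0 5 0
STORE 0 -> 0 5
ADD     -> 5
DUP     -> 5 5
PUSH 10 -> 5 5 10
MUL     -> 5 50
STORE 0 -> 5
LOAD 0  -> 5 50
OVER    -> 5 50 5
MUL     -> 5 250
EQ      -> 0
DUP     -> 0 0
STORE 1 -> 0
DUP     -> 0 0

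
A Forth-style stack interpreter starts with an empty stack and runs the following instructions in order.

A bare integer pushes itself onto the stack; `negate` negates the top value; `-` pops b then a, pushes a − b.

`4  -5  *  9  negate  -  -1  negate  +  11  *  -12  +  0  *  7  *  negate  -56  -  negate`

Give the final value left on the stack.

4      -> [4]
-5     -> [4, -5]
*      -> [-20]
9      -> [-20, 9]
negate -> [-20, -9]
-      -> [-11]
-1     -> [-11, -1]
negate -> [-11, 1]
+      -> [-10]
11     -> [-10, 11]
*      -> [-110]
-12    -> [-110, -12]
+      -> [-122]
0      -> [-122, 0]
*      -> [0]
7      -> [0, 7]
*      -> [0]
negate -> [0]
-56    -> [0, -56]
-      -> [56]
negate -> [-56]

-56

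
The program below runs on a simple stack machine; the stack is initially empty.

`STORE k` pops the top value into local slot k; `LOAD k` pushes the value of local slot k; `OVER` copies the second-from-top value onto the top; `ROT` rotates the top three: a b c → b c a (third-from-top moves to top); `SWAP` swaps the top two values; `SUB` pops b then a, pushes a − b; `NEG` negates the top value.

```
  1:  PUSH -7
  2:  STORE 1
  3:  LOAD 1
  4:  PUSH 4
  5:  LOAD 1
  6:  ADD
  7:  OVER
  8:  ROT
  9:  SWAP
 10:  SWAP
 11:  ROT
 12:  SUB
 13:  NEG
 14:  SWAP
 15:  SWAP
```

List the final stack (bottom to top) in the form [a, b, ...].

PUSH -7 : -7
STORE 1 : (empty)
LOAD 1  : -7
PUSH 4  : -7 4
LOAD 1  : -7 4 -7
ADD     : -7 -3
OVER    : -7 -3 -7
ROT     : -3 -7 -7
SWAP    : -3 -7 -7
SWAP    : -3 -7 -7
ROT     : -7 -7 -3
SUB     : -7 -4
NEG     : -7 4
SWAP    : 4 -7
SWAP    : -7 4

[-7, 4]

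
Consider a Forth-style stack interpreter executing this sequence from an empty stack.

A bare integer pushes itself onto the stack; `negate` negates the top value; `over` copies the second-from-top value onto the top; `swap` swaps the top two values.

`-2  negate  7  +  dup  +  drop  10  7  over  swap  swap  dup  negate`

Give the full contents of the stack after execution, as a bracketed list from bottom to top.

-2     : -2
negate : 2
7      : 2 7
+      : 9
dup    : 9 9
+      : 18
drop   : (empty)
10     : 10
7      : 10 7
over   : 10 7 10
swap   : 10 10 7
swap   : 10 7 10
dup    : 10 7 10 10
negate : 10 7 10 -10

[10, 7, 10, -10]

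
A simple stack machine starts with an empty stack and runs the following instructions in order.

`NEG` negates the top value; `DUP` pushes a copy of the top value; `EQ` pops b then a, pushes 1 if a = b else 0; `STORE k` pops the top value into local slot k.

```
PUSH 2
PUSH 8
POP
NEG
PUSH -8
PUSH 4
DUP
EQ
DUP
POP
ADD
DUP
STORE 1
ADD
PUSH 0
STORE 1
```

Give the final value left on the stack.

-9

PUSH 2  : [2]
PUSH 8  : [2, 8]
POP     : [2]
NEG     : [-2]
PUSH -8 : [-2, -8]
PUSH 4  : [-2, -8, 4]
DUP     : [-2, -8, 4, 4]
EQ      : [-2, -8, 1]
DUP     : [-2, -8, 1, 1]
POP     : [-2, -8, 1]
ADD     : [-2, -7]
DUP     : [-2, -7, -7]
STORE 1 : [-2, -7]
ADD     : [-9]
PUSH 0  : [-9, 0]
STORE 1 : [-9]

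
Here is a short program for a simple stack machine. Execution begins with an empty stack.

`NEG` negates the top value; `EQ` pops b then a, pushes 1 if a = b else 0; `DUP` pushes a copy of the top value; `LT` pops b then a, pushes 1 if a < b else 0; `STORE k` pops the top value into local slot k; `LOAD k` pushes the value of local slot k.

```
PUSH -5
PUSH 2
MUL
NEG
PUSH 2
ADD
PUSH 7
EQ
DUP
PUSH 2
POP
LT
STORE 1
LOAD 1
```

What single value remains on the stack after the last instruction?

PUSH -5 : [-5]
PUSH 2  : [-5, 2]
MUL     : [-10]
NEG     : [10]
PUSH 2  : [10, 2]
ADD     : [12]
PUSH 7  : [12, 7]
EQ      : [0]
DUP     : [0, 0]
PUSH 2  : [0, 0, 2]
POP     : [0, 0]
LT      : [0]
STORE 1 : []
LOAD 1  : [0]

0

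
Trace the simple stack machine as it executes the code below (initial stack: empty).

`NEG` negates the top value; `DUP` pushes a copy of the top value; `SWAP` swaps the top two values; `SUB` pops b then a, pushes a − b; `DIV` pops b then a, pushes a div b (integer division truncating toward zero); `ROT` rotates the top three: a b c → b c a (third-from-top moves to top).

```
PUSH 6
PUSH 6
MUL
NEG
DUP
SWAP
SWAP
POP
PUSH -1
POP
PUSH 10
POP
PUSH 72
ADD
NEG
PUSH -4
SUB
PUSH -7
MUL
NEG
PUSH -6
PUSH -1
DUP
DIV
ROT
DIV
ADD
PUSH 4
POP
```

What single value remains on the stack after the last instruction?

-6

PUSH 6   6
PUSH 6   6 6
MUL      36
NEG      -36
DUP      -36 -36
SWAP     -36 -36
SWAP     -36 -36
POP      -36
PUSH -1  -36 -1
POP      -36
PUSH 10  -36 10
POP      -36
PUSH 72  -36 72
ADD      36
NEG      -36
PUSH -4  -36 -4
SUB      -32
PUSH -7  -32 -7
MUL      224
NEG      -224
PUSH -6  -224 -6
PUSH -1  -224 -6 -1
DUP      -224 -6 -1 -1
DIV      -224 -6 1
ROT      -6 1 -224
DIV      -6 0
ADD      -6
PUSH 4   -6 4
POP      -6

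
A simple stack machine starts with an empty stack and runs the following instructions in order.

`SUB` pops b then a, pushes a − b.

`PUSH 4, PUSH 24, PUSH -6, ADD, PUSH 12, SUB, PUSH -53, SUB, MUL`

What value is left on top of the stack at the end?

236

PUSH 4   : 4
PUSH 24  : 4 24
PUSH -6  : 4 24 -6
ADD      : 4 18
PUSH 12  : 4 18 12
SUB      : 4 6
PUSH -53 : 4 6 -53
SUB      : 4 59
MUL      : 236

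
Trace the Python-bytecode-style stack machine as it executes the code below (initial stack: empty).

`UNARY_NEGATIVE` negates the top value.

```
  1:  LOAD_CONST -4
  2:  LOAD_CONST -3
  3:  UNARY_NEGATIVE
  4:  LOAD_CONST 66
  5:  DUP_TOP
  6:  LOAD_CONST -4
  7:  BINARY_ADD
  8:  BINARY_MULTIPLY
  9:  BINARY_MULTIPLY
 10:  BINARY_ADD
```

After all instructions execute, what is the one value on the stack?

12272

LOAD_CONST -4   -> [-4]
LOAD_CONST -3   -> [-4, -3]
UNARY_NEGATIVE  -> [-4, 3]
LOAD_CONST 66   -> [-4, 3, 66]
DUP_TOP         -> [-4, 3, 66, 66]
LOAD_CONST -4   -> [-4, 3, 66, 66, -4]
BINARY_ADD      -> [-4, 3, 66, 62]
BINARY_MULTIPLY -> [-4, 3, 4092]
BINARY_MULTIPLY -> [-4, 12276]
BINARY_ADD      -> [12272]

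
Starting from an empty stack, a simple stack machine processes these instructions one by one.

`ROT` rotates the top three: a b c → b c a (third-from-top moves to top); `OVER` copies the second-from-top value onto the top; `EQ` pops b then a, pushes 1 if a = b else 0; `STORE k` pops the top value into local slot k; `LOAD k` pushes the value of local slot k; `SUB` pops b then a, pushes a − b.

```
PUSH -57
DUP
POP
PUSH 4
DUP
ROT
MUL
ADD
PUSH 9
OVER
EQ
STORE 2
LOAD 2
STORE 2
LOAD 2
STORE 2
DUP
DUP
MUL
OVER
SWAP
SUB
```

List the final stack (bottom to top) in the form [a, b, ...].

[-224, -50400]

PUSH -57 → [-57]
DUP      → [-57, -57]
POP      → [-57]
PUSH 4   → [-57, 4]
DUP      → [-57, 4, 4]
ROT      → [4, 4, -57]
MUL      → [4, -228]
ADD      → [-224]
PUSH 9   → [-224, 9]
OVER     → [-224, 9, -224]
EQ       → [-224, 0]
STORE 2  → [-224]
LOAD 2   → [-224, 0]
STORE 2  → [-224]
LOAD 2   → [-224, 0]
STORE 2  → [-224]
DUP      → [-224, -224]
DUP      → [-224, -224, -224]
MUL      → [-224, 50176]
OVER     → [-224, 50176, -224]
SWAP     → [-224, -224, 50176]
SUB      → [-224, -50400]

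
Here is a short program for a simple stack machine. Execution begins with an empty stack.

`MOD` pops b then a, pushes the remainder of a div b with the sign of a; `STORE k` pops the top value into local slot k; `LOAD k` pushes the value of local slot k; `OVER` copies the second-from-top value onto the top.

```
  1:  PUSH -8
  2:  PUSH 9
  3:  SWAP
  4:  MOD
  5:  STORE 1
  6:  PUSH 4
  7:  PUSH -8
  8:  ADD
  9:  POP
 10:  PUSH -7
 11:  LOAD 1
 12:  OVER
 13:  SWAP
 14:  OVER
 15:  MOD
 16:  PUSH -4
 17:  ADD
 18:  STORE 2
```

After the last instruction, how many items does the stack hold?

PUSH -8  [-8]
PUSH 9   [-8, 9]
SWAP     [9, -8]
MOD      [1]
STORE 1  []
PUSH 4   [4]
PUSH -8  [4, -8]
ADD      [-4]
POP      []
PUSH -7  [-7]
LOAD 1   [-7, 1]
OVER     [-7, 1, -7]
SWAP     [-7, -7, 1]
OVER     [-7, -7, 1, -7]
MOD      [-7, -7, 1]
PUSH -4  [-7, -7, 1, -4]
ADD      [-7, -7, -3]
STORE 2  [-7, -7]

2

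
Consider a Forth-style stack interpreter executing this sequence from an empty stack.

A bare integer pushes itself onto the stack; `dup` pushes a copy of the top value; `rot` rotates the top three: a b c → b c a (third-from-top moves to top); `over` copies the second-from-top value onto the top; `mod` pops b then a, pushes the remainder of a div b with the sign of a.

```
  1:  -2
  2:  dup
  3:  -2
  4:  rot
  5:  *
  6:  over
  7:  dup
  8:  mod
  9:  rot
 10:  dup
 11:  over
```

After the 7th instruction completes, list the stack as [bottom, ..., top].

-2    [-2]
dup   [-2, -2]
-2    [-2, -2, -2]
rot   [-2, -2, -2]
*     [-2, 4]
over  [-2, 4, -2]
dup   [-2, 4, -2, -2]

[-2, 4, -2, -2]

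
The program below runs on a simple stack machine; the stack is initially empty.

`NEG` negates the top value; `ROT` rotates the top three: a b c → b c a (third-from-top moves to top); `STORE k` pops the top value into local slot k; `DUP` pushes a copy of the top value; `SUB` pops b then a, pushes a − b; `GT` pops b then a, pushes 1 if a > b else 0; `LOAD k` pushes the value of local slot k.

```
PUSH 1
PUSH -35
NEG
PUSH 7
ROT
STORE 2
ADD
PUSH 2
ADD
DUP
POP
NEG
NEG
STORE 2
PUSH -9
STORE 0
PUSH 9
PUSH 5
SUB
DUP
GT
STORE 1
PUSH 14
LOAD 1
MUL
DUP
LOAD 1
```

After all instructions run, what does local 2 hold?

44

PUSH 1   : 1
PUSH -35 : 1 -35
NEG      : 1 35
PUSH 7   : 1 35 7
ROT      : 35 7 1
STORE 2  : 35 7
ADD      : 42
PUSH 2   : 42 2
ADD      : 44
DUP      : 44 44
POP      : 44
NEG      : -44
NEG      : 44
STORE 2  : (empty)
PUSH -9  : -9
STORE 0  : (empty)
PUSH 9   : 9
PUSH 5   : 9 5
SUB      : 4
DUP      : 4 4
GT       : 0
STORE 1  : (empty)
PUSH 14  : 14
LOAD 1   : 14 0
MUL      : 0
DUP      : 0 0
LOAD 1   : 0 0 0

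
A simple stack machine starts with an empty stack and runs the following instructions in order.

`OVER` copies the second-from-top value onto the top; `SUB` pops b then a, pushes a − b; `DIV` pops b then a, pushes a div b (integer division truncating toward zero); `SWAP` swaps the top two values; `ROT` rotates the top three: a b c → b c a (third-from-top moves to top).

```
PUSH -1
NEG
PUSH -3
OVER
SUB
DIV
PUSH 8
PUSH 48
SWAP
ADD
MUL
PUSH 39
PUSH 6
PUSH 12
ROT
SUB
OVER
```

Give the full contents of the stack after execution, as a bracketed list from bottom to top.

PUSH -1 -> -1
NEG     -> 1
PUSH -3 -> 1 -3
OVER    -> 1 -3 1
SUB     -> 1 -4
DIV     -> 0
PUSH 8  -> 0 8
PUSH 48 -> 0 8 48
SWAP    -> 0 48 8
ADD     -> 0 56
MUL     -> 0
PUSH 39 -> 0 39
PUSH 6  -> 0 39 6
PUSH 12 -> 0 39 6 12
ROT     -> 0 6 12 39
SUB     -> 0 6 -27
OVER    -> 0 6 -27 6

[0, 6, -27, 6]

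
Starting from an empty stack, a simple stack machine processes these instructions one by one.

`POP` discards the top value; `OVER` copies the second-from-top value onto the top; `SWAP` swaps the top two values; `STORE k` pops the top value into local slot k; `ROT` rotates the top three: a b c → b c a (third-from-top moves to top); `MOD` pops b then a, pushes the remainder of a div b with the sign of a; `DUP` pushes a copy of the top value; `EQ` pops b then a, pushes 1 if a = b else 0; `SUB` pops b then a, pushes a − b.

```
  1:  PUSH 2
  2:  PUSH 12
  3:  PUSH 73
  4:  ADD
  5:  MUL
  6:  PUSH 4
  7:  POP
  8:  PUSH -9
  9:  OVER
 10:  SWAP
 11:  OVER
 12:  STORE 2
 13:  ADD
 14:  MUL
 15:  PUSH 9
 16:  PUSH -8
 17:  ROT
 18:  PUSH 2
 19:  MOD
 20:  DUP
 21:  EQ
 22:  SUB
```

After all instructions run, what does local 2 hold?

PUSH 2  → [2]
PUSH 12 → [2, 12]
PUSH 73 → [2, 12, 73]
ADD     → [2, 85]
MUL     → [170]
PUSH 4  → [170, 4]
POP     → [170]
PUSH -9 → [170, -9]
OVER    → [170, -9, 170]
SWAP    → [170, 170, -9]
OVER    → [170, 170, -9, 170]
STORE 2 → [170, 170, -9]
ADD     → [170, 161]
MUL     → [27370]
PUSH 9  → [27370, 9]
PUSH -8 → [27370, 9, -8]
ROT     → [9, -8, 27370]
PUSH 2  → [9, -8, 27370, 2]
MOD     → [9, -8, 0]
DUP     → [9, -8, 0, 0]
EQ      → [9, -8, 1]
SUB     → [9, -9]

170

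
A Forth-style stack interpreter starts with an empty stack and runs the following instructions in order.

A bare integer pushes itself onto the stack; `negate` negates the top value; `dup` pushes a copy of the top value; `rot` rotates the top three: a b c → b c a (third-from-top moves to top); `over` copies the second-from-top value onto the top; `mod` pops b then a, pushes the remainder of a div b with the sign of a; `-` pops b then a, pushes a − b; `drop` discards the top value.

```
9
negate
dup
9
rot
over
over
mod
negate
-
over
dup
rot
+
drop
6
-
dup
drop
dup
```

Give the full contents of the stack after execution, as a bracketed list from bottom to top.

9      : 9
negate : -9
dup    : -9 -9
9      : -9 -9 9
rot    : -9 9 -9
over   : -9 9 -9 9
over   : -9 9 -9 9 -9
mod    : -9 9 -9 0
negate : -9 9 -9 0
-      : -9 9 -9
over   : -9 9 -9 9
dup    : -9 9 -9 9 9
rot    : -9 9 9 9 -9
+      : -9 9 9 0
drop   : -9 9 9
6      : -9 9 9 6
-      : -9 9 3
dup    : -9 9 3 3
drop   : -9 9 3
dup    : -9 9 3 3

[-9, 9, 3, 3]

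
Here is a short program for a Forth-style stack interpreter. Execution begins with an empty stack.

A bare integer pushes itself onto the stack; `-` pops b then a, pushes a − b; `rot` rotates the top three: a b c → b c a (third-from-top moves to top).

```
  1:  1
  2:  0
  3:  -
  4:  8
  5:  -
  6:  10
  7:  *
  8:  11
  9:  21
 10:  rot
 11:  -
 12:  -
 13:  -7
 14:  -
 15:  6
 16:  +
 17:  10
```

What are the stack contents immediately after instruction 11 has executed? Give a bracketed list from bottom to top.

[11, 91]

1   → [1]
0   → [1, 0]
-   → [1]
8   → [1, 8]
-   → [-7]
10  → [-7, 10]
*   → [-70]
11  → [-70, 11]
21  → [-70, 11, 21]
rot → [11, 21, -70]
-   → [11, 91]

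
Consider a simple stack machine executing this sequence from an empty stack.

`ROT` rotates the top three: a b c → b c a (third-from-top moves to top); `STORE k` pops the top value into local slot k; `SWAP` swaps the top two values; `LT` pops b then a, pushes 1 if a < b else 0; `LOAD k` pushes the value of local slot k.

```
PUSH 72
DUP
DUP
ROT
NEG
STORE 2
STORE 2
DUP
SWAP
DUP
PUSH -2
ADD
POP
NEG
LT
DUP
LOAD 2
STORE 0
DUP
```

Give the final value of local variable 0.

PUSH 72  72
DUP      72 72
DUP      72 72 72
ROT      72 72 72
NEG      72 72 -72
STORE 2  72 72
STORE 2  72
DUP      72 72
SWAP     72 72
DUP      72 72 72
PUSH -2  72 72 72 -2
ADD      72 72 70
POP      72 72
NEG      72 -72
LT       0
DUP      0 0
LOAD 2   0 0 72
STORE 0  0 0
DUP      0 0 0

72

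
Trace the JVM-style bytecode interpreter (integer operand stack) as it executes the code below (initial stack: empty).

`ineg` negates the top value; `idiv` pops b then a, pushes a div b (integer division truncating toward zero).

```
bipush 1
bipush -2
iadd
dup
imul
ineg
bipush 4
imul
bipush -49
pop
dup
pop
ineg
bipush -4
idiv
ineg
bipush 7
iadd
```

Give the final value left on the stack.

8

bipush 1    1
bipush -2   1 -2
iadd        -1
dup         -1 -1
imul        1
ineg        -1
bipush 4    -1 4
imul        -4
bipush -49  -4 -49
pop         -4
dup         -4 -4
pop         -4
ineg        4
bipush -4   4 -4
idiv        -1
ineg        1
bipush 7    1 7
iadd        8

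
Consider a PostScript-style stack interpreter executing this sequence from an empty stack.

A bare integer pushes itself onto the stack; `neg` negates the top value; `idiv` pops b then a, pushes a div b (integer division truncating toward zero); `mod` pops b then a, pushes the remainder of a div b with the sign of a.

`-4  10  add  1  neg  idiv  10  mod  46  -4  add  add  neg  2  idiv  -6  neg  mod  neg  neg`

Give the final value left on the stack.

-4   -> -4
10   -> -4 10
add  -> 6
1    -> 6 1
neg  -> 6 -1
idiv -> -6
10   -> -6 10
mod  -> -6
46   -> -6 46
-4   -> -6 46 -4
add  -> -6 42
add  -> 36
neg  -> -36
2    -> -36 2
idiv -> -18
-6   -> -18 -6
neg  -> -18 6
mod  -> 0
neg  -> 0
neg  -> 0

0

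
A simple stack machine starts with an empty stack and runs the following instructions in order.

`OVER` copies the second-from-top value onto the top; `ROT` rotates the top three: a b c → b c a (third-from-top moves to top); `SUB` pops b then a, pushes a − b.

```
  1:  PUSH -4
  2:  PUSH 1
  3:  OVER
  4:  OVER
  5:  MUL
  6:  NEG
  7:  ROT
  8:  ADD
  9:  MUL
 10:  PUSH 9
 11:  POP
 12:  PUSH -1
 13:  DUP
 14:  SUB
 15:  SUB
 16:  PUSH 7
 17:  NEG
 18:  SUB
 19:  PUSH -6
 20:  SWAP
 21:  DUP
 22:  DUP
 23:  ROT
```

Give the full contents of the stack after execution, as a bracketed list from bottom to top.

PUSH -4 → -4
PUSH 1  → -4 1
OVER    → -4 1 -4
OVER    → -4 1 -4 1
MUL     → -4 1 -4
NEG     → -4 1 4
ROT     → 1 4 -4
ADD     → 1 0
MUL     → 0
PUSH 9  → 0 9
POP     → 0
PUSH -1 → 0 -1
DUP     → 0 -1 -1
SUB     → 0 0
SUB     → 0
PUSH 7  → 0 7
NEG     → 0 -7
SUB     → 7
PUSH -6 → 7 -6
SWAP    → -6 7
DUP     → -6 7 7
DUP     → -6 7 7 7
ROT     → -6 7 7 7

[-6, 7, 7, 7]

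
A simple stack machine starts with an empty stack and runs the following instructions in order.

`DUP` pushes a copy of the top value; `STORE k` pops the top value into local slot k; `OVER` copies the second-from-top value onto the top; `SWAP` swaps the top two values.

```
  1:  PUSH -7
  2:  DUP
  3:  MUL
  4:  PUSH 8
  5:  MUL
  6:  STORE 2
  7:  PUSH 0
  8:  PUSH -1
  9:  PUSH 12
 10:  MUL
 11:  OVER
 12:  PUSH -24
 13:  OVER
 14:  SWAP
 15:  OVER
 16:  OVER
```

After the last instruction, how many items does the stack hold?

PUSH -7  : [-7]
DUP      : [-7, -7]
MUL      : [49]
PUSH 8   : [49, 8]
MUL      : [392]
STORE 2  : []
PUSH 0   : [0]
PUSH -1  : [0, -1]
PUSH 12  : [0, -1, 12]
MUL      : [0, -12]
OVER     : [0, -12, 0]
PUSH -24 : [0, -12, 0, -24]
OVER     : [0, -12, 0, -24, 0]
SWAP     : [0, -12, 0, 0, -24]
OVER     : [0, -12, 0, 0, -24, 0]
OVER     : [0, -12, 0, 0, -24, 0, -24]

7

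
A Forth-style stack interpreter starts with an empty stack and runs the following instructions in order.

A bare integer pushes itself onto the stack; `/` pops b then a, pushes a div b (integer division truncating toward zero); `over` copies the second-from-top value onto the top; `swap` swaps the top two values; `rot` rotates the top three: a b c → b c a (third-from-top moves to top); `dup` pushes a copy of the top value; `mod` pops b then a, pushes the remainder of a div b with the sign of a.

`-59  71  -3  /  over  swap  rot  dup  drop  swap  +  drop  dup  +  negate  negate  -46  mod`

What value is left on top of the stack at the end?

-59    : -59
71     : -59 71
-3     : -59 71 -3
/      : -59 -23
over   : -59 -23 -59
swap   : -59 -59 -23
rot    : -59 -23 -59
dup    : -59 -23 -59 -59
drop   : -59 -23 -59
swap   : -59 -59 -23
+      : -59 -82
drop   : -59
dup    : -59 -59
+      : -118
negate : 118
negate : -118
-46    : -118 -46
mod    : -26

-26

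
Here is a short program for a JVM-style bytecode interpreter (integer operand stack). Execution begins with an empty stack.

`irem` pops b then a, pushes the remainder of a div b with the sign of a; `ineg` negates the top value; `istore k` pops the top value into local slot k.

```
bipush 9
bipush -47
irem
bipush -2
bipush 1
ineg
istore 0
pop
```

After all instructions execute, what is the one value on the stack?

bipush 9    9
bipush -47  9 -47
irem        9
bipush -2   9 -2
bipush 1    9 -2 1
ineg        9 -2 -1
istore 0    9 -2
pop         9

9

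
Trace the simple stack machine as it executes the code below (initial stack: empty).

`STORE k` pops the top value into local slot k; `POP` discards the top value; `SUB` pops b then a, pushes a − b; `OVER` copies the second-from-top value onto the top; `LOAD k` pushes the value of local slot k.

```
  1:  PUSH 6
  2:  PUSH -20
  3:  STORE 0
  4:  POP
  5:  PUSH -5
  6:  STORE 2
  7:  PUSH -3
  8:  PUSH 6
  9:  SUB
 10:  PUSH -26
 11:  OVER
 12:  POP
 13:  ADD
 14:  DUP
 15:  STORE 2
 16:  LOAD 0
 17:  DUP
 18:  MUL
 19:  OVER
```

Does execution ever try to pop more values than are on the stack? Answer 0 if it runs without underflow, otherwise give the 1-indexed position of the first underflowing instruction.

0

PUSH 6   : [6]
PUSH -20 : [6, -20]
STORE 0  : [6]
POP      : []
PUSH -5  : [-5]
STORE 2  : []
PUSH -3  : [-3]
PUSH 6   : [-3, 6]
SUB      : [-9]
PUSH -26 : [-9, -26]
OVER     : [-9, -26, -9]
POP      : [-9, -26]
ADD      : [-35]
DUP      : [-35, -35]
STORE 2  : [-35]
LOAD 0   : [-35, -20]
DUP      : [-35, -20, -20]
MUL      : [-35, 400]
OVER     : [-35, 400, -35]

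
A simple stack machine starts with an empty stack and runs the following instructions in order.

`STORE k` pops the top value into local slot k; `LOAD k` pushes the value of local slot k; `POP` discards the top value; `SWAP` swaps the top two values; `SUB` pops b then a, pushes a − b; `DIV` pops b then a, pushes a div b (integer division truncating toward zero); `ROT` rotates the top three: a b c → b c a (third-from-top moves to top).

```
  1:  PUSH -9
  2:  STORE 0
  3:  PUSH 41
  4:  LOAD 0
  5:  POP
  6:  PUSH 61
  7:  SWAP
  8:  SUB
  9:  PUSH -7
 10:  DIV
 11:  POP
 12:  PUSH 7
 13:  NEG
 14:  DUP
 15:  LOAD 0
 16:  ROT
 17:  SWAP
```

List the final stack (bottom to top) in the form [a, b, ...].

[-7, -7, -9]

PUSH -9  [-9]
STORE 0  []
PUSH 41  [41]
LOAD 0   [41, -9]
POP      [41]
PUSH 61  [41, 61]
SWAP     [61, 41]
SUB      [20]
PUSH -7  [20, -7]
DIV      [-2]
POP      []
PUSH 7   [7]
NEG      [-7]
DUP      [-7, -7]
LOAD 0   [-7, -7, -9]
ROT      [-7, -9, -7]
SWAP     [-7, -7, -9]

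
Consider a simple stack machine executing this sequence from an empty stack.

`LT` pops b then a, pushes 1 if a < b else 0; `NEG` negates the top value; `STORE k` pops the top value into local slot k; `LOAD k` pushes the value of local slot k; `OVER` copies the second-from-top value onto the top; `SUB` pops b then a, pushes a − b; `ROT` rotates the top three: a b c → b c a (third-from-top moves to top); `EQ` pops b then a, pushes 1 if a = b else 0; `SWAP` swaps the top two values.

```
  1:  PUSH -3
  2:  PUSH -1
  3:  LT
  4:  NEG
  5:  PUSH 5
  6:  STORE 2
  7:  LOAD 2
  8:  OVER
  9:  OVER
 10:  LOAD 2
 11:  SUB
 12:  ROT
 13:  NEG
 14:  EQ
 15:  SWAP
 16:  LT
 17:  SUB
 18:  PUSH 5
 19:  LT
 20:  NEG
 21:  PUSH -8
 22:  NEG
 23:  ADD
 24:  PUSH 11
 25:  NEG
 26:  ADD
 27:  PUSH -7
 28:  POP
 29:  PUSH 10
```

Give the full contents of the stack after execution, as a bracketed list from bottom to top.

PUSH -3  [-3]
PUSH -1  [-3, -1]
LT       [1]
NEG      [-1]
PUSH 5   [-1, 5]
STORE 2  [-1]
LOAD 2   [-1, 5]
OVER     [-1, 5, -1]
OVER     [-1, 5, -1, 5]
LOAD 2   [-1, 5, -1, 5, 5]
SUB      [-1, 5, -1, 0]
ROT      [-1, -1, 0, 5]
NEG      [-1, -1, 0, -5]
EQ       [-1, -1, 0]
SWAP     [-1, 0, -1]
LT       [-1, 0]
SUB      [-1]
PUSH 5   [-1, 5]
LT       [1]
NEG      [-1]
PUSH -8  [-1, -8]
NEG      [-1, 8]
ADD      [7]
PUSH 11  [7, 11]
NEG      [7, -11]
ADD      [-4]
PUSH -7  [-4, -7]
POP      [-4]
PUSH 10  [-4, 10]

[-4, 10]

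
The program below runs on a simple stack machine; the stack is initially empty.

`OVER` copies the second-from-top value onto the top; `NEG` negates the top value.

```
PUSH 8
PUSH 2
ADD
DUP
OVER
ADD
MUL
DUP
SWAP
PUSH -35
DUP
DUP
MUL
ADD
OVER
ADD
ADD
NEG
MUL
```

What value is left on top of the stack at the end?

-318000

PUSH 8   : 8
PUSH 2   : 8 2
ADD      : 10
DUP      : 10 10
OVER     : 10 10 10
ADD      : 10 20
MUL      : 200
DUP      : 200 200
SWAP     : 200 200
PUSH -35 : 200 200 -35
DUP      : 200 200 -35 -35
DUP      : 200 200 -35 -35 -35
MUL      : 200 200 -35 1225
ADD      : 200 200 1190
OVER     : 200 200 1190 200
ADD      : 200 200 1390
ADD      : 200 1590
NEG      : 200 -1590
MUL      : -318000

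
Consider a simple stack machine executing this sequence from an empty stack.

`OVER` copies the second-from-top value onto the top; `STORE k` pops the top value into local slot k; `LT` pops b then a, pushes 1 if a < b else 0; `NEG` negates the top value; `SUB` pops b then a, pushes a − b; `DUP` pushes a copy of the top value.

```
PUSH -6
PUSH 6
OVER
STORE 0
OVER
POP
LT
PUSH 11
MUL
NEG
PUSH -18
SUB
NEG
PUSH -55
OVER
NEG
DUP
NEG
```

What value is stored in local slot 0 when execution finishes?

-6

PUSH -6  -> -6
PUSH 6   -> -6 6
OVER     -> -6 6 -6
STORE 0  -> -6 6
OVER     -> -6 6 -6
POP      -> -6 6
LT       -> 1
PUSH 11  -> 1 11
MUL      -> 11
NEG      -> -11
PUSH -18 -> -11 -18
SUB      -> 7
NEG      -> -7
PUSH -55 -> -7 -55
OVER     -> -7 -55 -7
NEG      -> -7 -55 7
DUP      -> -7 -55 7 7
NEG      -> -7 -55 7 -7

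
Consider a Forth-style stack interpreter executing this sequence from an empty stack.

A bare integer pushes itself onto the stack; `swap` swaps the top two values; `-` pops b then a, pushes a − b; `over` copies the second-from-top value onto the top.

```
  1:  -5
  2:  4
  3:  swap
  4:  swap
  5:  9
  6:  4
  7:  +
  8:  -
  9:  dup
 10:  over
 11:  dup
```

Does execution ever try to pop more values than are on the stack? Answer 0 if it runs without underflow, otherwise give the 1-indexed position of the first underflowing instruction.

-5    [-5]
4     [-5, 4]
swap  [4, -5]
swap  [-5, 4]
9     [-5, 4, 9]
4     [-5, 4, 9, 4]
+     [-5, 4, 13]
-     [-5, -9]
dup   [-5, -9, -9]
over  [-5, -9, -9, -9]
dup   [-5, -9, -9, -9, -9]

0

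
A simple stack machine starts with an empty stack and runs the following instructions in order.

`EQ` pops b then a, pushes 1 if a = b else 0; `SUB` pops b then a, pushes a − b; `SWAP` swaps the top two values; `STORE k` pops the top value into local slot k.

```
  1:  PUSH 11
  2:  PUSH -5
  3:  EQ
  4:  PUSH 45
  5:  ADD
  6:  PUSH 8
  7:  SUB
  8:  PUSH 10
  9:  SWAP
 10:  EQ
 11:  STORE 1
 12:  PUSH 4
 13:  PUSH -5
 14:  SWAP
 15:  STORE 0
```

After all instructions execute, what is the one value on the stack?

PUSH 11 → 11
PUSH -5 → 11 -5
EQ      → 0
PUSH 45 → 0 45
ADD     → 45
PUSH 8  → 45 8
SUB     → 37
PUSH 10 → 37 10
SWAP    → 10 37
EQ      → 0
STORE 1 → (empty)
PUSH 4  → 4
PUSH -5 → 4 -5
SWAP    → -5 4
STORE 0 → -5

-5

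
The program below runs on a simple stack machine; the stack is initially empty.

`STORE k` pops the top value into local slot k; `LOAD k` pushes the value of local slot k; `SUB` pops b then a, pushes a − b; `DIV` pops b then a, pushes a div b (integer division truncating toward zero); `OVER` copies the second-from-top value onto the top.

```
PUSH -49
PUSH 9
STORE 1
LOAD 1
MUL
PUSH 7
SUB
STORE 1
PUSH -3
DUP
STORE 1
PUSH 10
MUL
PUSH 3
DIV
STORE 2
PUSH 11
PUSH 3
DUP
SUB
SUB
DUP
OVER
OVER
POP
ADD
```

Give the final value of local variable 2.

-10

PUSH -49  [-49]
PUSH 9    [-49, 9]
STORE 1   [-49]
LOAD 1    [-49, 9]
MUL       [-441]
PUSH 7    [-441, 7]
SUB       [-448]
STORE 1   []
PUSH -3   [-3]
DUP       [-3, -3]
STORE 1   [-3]
PUSH 10   [-3, 10]
MUL       [-30]
PUSH 3    [-30, 3]
DIV       [-10]
STORE 2   []
PUSH 11   [11]
PUSH 3    [11, 3]
DUP       [11, 3, 3]
SUB       [11, 0]
SUB       [11]
DUP       [11, 11]
OVER      [11, 11, 11]
OVER      [11, 11, 11, 11]
POP       [11, 11, 11]
ADD       [11, 22]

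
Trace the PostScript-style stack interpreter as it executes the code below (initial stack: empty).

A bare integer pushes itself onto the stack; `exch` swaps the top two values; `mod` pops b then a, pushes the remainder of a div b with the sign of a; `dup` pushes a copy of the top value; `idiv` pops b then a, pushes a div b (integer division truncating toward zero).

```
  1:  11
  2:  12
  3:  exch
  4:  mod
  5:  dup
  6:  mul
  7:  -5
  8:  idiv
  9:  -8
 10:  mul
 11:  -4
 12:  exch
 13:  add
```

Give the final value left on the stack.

11   → [11]
12   → [11, 12]
exch → [12, 11]
mod  → [1]
dup  → [1, 1]
mul  → [1]
-5   → [1, -5]
idiv → [0]
-8   → [0, -8]
mul  → [0]
-4   → [0, -4]
exch → [-4, 0]
add  → [-4]

-4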